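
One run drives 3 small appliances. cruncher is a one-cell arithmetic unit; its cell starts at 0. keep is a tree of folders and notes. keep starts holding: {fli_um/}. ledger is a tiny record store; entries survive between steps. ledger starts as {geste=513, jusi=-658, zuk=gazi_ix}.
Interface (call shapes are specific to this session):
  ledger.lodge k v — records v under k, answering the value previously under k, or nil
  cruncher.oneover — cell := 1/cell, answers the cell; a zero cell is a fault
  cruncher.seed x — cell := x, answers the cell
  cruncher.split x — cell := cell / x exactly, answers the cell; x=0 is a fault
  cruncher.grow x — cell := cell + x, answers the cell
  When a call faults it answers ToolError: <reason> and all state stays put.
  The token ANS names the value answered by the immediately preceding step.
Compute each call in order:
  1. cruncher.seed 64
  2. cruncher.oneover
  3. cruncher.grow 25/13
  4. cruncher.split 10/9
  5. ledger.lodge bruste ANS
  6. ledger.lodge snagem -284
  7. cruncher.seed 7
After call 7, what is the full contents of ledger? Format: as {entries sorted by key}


Act: cruncher.seed[x→64]
Obs: 64
Act: cruncher.oneover[]
Obs: 1/64
Act: cruncher.grow[x→25/13]
Obs: 1613/832
Act: cruncher.split[x→10/9]
Obs: 14517/8320
Act: ledger.lodge[k→bruste; v→ANS]
Obs: nil
Act: ledger.lodge[k→snagem; v→-284]
Obs: nil
Act: cruncher.seed[x→7]
Obs: 7

Answer: {bruste=14517/8320, geste=513, jusi=-658, snagem=-284, zuk=gazi_ix}


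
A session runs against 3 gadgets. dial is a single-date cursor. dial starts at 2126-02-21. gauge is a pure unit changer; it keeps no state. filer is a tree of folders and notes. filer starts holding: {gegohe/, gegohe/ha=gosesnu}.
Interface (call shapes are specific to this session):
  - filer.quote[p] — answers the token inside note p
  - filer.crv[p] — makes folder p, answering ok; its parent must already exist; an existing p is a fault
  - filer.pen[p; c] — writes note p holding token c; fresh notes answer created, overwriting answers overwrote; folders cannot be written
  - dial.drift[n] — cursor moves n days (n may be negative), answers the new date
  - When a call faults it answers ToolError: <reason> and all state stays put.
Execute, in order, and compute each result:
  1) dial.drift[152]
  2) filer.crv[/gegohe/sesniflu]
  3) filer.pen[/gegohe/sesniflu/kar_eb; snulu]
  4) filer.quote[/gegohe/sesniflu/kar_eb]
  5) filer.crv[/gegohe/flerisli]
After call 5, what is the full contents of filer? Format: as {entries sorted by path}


Answer: {gegohe/, gegohe/flerisli/, gegohe/ha=gosesnu, gegohe/sesniflu/, gegohe/sesniflu/kar_eb=snulu}

Derivation:
Act: drift[n=152]
Obs: 2126-07-23
Act: crv[p=/gegohe/sesniflu]
Obs: ok
Act: pen[p=/gegohe/sesniflu/kar_eb; c=snulu]
Obs: created
Act: quote[p=/gegohe/sesniflu/kar_eb]
Obs: snulu
Act: crv[p=/gegohe/flerisli]
Obs: ok


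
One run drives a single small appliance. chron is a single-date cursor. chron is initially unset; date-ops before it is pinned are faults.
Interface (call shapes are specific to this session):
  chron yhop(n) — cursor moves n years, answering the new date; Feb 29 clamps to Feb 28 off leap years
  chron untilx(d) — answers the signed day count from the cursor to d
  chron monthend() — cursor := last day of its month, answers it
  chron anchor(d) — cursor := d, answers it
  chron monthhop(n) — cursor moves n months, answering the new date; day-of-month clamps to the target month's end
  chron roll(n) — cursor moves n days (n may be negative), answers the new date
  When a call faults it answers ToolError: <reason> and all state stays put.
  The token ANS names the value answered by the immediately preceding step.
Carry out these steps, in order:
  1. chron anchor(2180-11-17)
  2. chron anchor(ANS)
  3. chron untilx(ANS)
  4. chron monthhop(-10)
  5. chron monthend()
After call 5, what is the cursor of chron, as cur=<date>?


>>> chron anchor d='2180-11-17'
[out] 2180-11-17
>>> chron anchor d='ANS'
[out] 2180-11-17
>>> chron untilx d='ANS'
[out] 0
>>> chron monthhop n='-10'
[out] 2180-01-17
>>> chron monthend
[out] 2180-01-31

Answer: cur=2180-01-31


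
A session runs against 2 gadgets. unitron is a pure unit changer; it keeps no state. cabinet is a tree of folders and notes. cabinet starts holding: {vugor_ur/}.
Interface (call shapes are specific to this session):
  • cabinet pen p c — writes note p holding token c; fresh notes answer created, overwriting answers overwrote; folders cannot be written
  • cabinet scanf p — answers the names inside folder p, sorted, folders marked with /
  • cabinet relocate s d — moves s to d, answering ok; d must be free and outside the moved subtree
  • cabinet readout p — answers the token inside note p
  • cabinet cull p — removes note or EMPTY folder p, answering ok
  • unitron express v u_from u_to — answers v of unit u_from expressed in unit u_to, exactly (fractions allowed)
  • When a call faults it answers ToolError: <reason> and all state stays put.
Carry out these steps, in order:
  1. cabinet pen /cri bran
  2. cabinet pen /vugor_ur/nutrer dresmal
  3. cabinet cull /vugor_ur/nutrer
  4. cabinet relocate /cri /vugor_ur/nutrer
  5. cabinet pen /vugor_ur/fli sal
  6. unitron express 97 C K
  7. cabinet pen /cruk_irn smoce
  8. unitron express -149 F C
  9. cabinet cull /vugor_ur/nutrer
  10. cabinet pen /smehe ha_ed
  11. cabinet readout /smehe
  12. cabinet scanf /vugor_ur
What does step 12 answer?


I run cabinet pen with /cri, bran, which returns created.
I use cabinet pen with /vugor_ur/nutrer, dresmal, and see created.
Using cabinet cull with /vugor_ur/nutrer, and see ok.
I use cabinet relocate with /cri, /vugor_ur/nutrer, — result: ok.
Now I run cabinet pen with /vugor_ur/fli, sal, and observe created.
I try unitron express with 97, C, K, giving 7403/20.
Next I call cabinet pen with /cruk_irn, smoce, — result: created.
Next I call unitron express with -149, F, C, and observe -905/9.
Calling cabinet cull with /vugor_ur/nutrer, and get ok.
Calling cabinet pen with /smehe, ha_ed, yielding created.
Using cabinet readout with /smehe, — result: ha_ed.
I invoke cabinet scanf with /vugor_ur, — result: [fli].

Answer: [fli]


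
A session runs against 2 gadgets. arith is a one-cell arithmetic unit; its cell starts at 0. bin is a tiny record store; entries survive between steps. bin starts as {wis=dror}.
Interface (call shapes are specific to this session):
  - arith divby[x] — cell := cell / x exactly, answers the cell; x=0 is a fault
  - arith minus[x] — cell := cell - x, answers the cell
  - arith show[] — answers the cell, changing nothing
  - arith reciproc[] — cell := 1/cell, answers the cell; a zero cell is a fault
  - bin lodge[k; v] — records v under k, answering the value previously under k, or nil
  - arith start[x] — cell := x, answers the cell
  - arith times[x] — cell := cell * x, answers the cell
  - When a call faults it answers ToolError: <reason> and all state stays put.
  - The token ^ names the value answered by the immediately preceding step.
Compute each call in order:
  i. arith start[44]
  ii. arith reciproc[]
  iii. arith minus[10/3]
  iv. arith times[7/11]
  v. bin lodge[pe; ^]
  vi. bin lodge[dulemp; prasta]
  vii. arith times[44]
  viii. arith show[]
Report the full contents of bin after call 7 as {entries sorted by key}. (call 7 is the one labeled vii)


Answer: {dulemp=prasta, pe=-3059/1452, wis=dror}

Derivation:
# arith start(x='44') => 44
# arith reciproc() => 1/44
# arith minus(x='10/3') => -437/132
# arith times(x='7/11') => -3059/1452
# bin lodge(k='pe', v='^') => nil
# bin lodge(k='dulemp', v='prasta') => nil
# arith times(x='44') => -3059/33
# arith show() => -3059/33


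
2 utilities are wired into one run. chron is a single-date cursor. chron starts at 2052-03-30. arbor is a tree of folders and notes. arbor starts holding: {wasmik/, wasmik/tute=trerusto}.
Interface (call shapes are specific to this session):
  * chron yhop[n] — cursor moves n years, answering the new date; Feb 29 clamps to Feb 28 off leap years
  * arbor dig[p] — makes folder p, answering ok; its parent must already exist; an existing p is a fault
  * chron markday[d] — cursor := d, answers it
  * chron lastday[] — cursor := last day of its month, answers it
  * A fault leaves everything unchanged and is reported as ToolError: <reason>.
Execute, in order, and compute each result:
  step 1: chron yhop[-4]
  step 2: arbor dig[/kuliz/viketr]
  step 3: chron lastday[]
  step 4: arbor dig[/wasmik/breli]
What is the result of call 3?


# 1. chron yhop(n='-4') : 2048-03-30
# 2. arbor dig(p='/kuliz/viketr') : ToolError: no parent
# 3. chron lastday() : 2048-03-31
# 4. arbor dig(p='/wasmik/breli') : ok

Answer: 2048-03-31


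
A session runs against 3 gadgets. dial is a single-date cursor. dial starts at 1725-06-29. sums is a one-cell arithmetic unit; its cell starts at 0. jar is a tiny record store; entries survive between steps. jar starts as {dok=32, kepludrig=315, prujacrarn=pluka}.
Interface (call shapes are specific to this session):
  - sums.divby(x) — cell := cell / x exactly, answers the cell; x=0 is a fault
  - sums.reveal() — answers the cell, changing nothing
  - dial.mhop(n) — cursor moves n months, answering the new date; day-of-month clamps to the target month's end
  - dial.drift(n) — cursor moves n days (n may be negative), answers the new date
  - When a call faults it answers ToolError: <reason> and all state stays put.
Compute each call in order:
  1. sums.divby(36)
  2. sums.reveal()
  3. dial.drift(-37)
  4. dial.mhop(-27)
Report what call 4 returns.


;; 1. divby(x='36') -> 0
;; 2. reveal() -> 0
;; 3. drift(n='-37') -> 1725-05-23
;; 4. mhop(n='-27') -> 1723-02-23

Answer: 1723-02-23


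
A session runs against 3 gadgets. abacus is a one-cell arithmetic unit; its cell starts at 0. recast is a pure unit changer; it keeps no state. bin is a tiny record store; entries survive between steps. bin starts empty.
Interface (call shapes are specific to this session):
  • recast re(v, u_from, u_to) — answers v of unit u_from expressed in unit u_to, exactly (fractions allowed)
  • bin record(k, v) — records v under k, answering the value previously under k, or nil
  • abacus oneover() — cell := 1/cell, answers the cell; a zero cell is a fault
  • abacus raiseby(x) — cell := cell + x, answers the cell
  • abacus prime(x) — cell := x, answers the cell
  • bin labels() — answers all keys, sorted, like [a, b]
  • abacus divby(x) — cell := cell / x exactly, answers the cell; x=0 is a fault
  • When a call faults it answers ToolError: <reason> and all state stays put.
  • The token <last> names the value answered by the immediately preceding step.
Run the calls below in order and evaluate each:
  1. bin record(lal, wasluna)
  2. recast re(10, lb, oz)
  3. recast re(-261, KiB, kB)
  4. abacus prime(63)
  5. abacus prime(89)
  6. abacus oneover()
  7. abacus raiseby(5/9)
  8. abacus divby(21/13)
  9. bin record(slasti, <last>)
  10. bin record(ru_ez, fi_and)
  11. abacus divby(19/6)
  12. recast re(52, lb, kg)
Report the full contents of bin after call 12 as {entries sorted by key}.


Answer: {lal=wasluna, ru_ez=fi_and, slasti=5902/16821}

Derivation:
==> bin record(k=lal, v=wasluna)
<== nil
==> recast re(v=10, u_from=lb, u_to=oz)
<== 160
==> recast re(v=-261, u_from=KiB, u_to=kB)
<== -33408/125
==> abacus prime(x=63)
<== 63
==> abacus prime(x=89)
<== 89
==> abacus oneover()
<== 1/89
==> abacus raiseby(x=5/9)
<== 454/801
==> abacus divby(x=21/13)
<== 5902/16821
==> bin record(k=slasti, v=<last>)
<== nil
==> bin record(k=ru_ez, v=fi_and)
<== nil
==> abacus divby(x=19/6)
<== 11804/106533
==> recast re(v=52, u_from=lb, u_to=kg)
<== 589670081/25000000


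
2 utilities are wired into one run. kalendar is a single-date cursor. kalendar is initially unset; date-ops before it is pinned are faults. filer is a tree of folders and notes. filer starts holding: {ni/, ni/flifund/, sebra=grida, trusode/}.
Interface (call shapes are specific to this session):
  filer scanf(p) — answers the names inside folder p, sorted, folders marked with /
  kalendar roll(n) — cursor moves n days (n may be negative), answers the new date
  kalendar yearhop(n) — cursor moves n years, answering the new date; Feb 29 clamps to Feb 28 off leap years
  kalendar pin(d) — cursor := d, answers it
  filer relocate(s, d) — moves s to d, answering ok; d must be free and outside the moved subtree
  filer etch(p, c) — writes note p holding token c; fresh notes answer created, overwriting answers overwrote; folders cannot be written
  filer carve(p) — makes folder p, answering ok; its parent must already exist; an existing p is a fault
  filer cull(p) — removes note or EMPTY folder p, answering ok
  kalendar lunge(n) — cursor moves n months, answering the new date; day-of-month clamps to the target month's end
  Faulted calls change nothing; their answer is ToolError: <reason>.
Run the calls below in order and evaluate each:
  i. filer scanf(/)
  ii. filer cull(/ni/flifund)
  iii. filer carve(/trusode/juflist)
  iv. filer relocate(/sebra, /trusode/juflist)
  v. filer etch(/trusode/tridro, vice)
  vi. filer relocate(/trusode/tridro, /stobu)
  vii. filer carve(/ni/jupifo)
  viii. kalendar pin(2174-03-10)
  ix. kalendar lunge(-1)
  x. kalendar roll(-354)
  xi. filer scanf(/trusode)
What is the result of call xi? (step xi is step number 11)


Answer: [juflist/]

Derivation:
>> filer scanf(p=/)
<< [ni/, sebra, trusode/]
>> filer cull(p=/ni/flifund)
<< ok
>> filer carve(p=/trusode/juflist)
<< ok
>> filer relocate(s=/sebra, d=/trusode/juflist)
<< ToolError: exists
>> filer etch(p=/trusode/tridro, c=vice)
<< created
>> filer relocate(s=/trusode/tridro, d=/stobu)
<< ok
>> filer carve(p=/ni/jupifo)
<< ok
>> kalendar pin(d=2174-03-10)
<< 2174-03-10
>> kalendar lunge(n=-1)
<< 2174-02-10
>> kalendar roll(n=-354)
<< 2173-02-21
>> filer scanf(p=/trusode)
<< [juflist/]


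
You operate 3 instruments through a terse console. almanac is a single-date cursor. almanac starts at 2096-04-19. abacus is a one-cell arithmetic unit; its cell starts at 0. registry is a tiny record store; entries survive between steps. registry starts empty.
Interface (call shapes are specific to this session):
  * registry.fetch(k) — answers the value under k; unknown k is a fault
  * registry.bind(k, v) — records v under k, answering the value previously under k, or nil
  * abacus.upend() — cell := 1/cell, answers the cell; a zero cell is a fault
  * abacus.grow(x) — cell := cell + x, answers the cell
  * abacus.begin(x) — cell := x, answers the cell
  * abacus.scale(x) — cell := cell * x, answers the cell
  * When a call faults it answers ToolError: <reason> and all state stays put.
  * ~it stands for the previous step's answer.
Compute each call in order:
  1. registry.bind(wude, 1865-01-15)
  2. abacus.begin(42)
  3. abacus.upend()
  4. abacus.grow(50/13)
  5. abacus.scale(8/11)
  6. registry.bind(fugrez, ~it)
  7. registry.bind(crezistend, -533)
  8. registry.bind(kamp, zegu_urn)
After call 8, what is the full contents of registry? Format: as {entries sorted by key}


~$ bind k: wude v: 1865-01-15
= nil
~$ begin x: 42
= 42
~$ upend
= 1/42
~$ grow x: 50/13
= 2113/546
~$ scale x: 8/11
= 8452/3003
~$ bind k: fugrez v: ~it
= nil
~$ bind k: crezistend v: -533
= nil
~$ bind k: kamp v: zegu_urn
= nil

Answer: {crezistend=-533, fugrez=8452/3003, kamp=zegu_urn, wude=1865-01-15}


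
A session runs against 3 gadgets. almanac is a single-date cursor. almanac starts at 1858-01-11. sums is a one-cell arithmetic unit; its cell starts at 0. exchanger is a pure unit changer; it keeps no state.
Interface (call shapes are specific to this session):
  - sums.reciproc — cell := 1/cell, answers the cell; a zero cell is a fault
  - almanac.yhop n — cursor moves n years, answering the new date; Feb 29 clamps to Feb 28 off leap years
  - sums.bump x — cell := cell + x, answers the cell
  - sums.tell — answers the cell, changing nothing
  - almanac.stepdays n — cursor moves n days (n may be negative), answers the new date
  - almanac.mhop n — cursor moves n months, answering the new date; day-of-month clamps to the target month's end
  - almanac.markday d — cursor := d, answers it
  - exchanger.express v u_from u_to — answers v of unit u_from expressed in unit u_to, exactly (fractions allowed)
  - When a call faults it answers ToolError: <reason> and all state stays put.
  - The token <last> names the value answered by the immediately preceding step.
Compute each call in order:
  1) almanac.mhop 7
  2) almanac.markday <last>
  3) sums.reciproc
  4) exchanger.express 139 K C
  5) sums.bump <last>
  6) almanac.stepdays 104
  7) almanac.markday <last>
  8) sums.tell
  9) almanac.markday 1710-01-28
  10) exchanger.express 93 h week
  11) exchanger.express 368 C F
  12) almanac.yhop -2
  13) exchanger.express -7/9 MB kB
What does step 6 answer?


Answer: 1858-11-23

Derivation:
→ almanac.mhop(n=7)
← 1858-08-11
→ almanac.markday(d=<last>)
← 1858-08-11
→ sums.reciproc()
← ToolError: reciprocal of zero
→ exchanger.express(v=139, u_from=K, u_to=C)
← -2683/20
→ sums.bump(x=<last>)
← -2683/20
→ almanac.stepdays(n=104)
← 1858-11-23
→ almanac.markday(d=<last>)
← 1858-11-23
→ sums.tell()
← -2683/20
→ almanac.markday(d=1710-01-28)
← 1710-01-28
→ exchanger.express(v=93, u_from=h, u_to=week)
← 31/56
→ exchanger.express(v=368, u_from=C, u_to=F)
← 3472/5
→ almanac.yhop(n=-2)
← 1708-01-28
→ exchanger.express(v=-7/9, u_from=MB, u_to=kB)
← -7000/9


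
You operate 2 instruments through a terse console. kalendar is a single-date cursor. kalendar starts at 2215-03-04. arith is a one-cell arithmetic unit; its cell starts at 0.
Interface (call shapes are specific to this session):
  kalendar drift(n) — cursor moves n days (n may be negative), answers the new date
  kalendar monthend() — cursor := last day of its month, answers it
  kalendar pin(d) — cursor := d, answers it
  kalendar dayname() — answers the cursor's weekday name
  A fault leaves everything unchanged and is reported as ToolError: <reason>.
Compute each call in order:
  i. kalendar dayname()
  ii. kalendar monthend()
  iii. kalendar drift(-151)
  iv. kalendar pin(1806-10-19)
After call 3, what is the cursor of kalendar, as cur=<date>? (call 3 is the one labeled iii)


·→ kalendar dayname()
·← Saturday
·→ kalendar monthend()
·← 2215-03-31
·→ kalendar drift(n: -151)
·← 2214-10-31
·→ kalendar pin(d: 1806-10-19)
·← 1806-10-19

Answer: cur=2214-10-31


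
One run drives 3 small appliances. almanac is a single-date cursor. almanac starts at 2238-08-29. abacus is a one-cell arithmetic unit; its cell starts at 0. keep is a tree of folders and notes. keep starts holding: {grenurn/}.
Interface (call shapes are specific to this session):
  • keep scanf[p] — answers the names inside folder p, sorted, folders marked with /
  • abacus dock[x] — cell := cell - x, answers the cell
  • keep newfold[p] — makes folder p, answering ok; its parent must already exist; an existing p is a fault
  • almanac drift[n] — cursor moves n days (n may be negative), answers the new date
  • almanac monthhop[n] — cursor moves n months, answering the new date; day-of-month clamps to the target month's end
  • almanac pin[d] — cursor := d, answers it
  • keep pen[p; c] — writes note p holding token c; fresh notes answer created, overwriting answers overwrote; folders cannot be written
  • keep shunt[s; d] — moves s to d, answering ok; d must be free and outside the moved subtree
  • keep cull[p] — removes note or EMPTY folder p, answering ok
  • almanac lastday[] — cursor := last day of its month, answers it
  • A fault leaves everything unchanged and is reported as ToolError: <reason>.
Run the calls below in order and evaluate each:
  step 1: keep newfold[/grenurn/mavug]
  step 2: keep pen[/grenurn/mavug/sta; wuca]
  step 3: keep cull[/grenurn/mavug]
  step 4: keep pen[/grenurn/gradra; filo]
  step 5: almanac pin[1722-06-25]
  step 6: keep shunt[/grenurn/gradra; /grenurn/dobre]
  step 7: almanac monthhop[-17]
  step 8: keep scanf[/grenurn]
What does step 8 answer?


Answer: [dobre, mavug/]

Derivation:
$ keep newfold p→/grenurn/mavug
:: ok
$ keep pen p→/grenurn/mavug/sta c→wuca
:: created
$ keep cull p→/grenurn/mavug
:: ToolError: not empty
$ keep pen p→/grenurn/gradra c→filo
:: created
$ almanac pin d→1722-06-25
:: 1722-06-25
$ keep shunt s→/grenurn/gradra d→/grenurn/dobre
:: ok
$ almanac monthhop n→-17
:: 1721-01-25
$ keep scanf p→/grenurn
:: [dobre, mavug/]


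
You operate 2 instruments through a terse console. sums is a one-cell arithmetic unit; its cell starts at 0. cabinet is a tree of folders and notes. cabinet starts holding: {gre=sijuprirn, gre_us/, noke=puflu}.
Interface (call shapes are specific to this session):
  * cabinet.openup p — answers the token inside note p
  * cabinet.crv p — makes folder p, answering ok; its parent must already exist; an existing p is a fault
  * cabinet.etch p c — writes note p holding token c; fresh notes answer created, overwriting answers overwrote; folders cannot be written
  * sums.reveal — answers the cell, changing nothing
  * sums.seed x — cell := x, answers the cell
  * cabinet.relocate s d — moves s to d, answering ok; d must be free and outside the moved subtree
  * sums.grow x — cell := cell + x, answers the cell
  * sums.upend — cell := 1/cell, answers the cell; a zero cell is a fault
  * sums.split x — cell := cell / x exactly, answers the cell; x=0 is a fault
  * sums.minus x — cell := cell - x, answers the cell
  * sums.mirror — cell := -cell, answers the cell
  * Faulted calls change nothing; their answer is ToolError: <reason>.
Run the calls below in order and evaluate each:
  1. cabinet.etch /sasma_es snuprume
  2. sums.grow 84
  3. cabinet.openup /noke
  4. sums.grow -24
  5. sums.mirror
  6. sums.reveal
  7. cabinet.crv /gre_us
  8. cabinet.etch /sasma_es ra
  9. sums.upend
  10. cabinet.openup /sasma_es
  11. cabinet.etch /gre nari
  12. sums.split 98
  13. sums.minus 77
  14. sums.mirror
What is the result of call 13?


Answer: -452761/5880

Derivation:
[in] etch p=/sasma_es c=snuprume
= created
[in] grow x=84
= 84
[in] openup p=/noke
= puflu
[in] grow x=-24
= 60
[in] mirror
= -60
[in] reveal
= -60
[in] crv p=/gre_us
= ToolError: exists
[in] etch p=/sasma_es c=ra
= overwrote
[in] upend
= -1/60
[in] openup p=/sasma_es
= ra
[in] etch p=/gre c=nari
= overwrote
[in] split x=98
= -1/5880
[in] minus x=77
= -452761/5880
[in] mirror
= 452761/5880


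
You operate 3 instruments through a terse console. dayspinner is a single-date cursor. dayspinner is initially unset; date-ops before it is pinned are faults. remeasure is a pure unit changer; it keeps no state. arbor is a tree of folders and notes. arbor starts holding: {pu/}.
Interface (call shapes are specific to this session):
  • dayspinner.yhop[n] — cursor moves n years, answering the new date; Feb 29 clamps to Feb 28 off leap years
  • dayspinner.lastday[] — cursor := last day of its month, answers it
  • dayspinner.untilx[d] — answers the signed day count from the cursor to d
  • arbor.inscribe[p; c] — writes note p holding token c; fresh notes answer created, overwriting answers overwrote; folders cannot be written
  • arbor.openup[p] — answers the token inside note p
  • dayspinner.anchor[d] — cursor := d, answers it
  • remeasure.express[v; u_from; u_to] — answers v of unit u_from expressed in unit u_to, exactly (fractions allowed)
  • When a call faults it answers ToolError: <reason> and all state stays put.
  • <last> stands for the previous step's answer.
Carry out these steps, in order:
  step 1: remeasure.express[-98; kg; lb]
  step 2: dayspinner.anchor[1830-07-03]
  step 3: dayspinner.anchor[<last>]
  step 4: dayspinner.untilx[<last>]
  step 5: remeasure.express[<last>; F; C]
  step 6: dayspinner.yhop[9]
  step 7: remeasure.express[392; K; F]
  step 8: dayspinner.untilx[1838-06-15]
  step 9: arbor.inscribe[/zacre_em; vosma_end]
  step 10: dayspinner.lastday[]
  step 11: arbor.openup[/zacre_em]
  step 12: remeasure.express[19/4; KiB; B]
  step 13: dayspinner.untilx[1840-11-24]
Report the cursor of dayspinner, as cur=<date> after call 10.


Answer: cur=1839-07-31

Derivation:
Now I run remeasure.express with v→-98, u_from→kg, u_to→lb: -1400000000/6479891.
Next I call dayspinner.anchor with d→1830-07-03, which returns 1830-07-03.
Using dayspinner.anchor with d→<last>, and see 1830-07-03.
I call dayspinner.untilx with d→<last>, → 0.
I try remeasure.express with v→<last>, u_from→F, u_to→C, and get -160/9.
Invoking dayspinner.yhop with n→9, — result: 1839-07-03.
Using remeasure.express with v→392, u_from→K, u_to→F, → 24593/100.
I invoke dayspinner.untilx with d→1838-06-15, and see -383.
I try arbor.inscribe with p→/zacre_em, c→vosma_end, and see created.
Invoking dayspinner.lastday(), giving 1839-07-31.
I invoke arbor.openup with p→/zacre_em: vosma_end.
Now I run remeasure.express with v→19/4, u_from→KiB, u_to→B: 4864.
I try dayspinner.untilx with d→1840-11-24, which returns 482.


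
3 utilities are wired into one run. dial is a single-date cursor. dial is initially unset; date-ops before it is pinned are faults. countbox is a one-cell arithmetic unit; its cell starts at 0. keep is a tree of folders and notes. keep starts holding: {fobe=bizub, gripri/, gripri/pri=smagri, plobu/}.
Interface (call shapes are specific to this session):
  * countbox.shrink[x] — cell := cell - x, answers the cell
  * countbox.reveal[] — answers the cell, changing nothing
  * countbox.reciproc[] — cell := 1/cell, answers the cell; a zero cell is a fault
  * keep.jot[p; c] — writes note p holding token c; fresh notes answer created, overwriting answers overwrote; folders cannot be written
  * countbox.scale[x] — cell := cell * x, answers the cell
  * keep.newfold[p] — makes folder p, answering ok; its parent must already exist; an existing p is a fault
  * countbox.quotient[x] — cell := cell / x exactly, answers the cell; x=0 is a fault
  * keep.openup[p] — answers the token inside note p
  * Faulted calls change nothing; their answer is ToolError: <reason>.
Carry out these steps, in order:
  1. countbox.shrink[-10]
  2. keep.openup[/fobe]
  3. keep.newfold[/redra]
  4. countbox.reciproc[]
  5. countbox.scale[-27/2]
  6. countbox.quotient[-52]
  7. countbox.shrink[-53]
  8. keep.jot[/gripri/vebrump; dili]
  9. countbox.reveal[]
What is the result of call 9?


[in] countbox.shrink x→-10
  10
[in] keep.openup p→/fobe
  bizub
[in] keep.newfold p→/redra
  ok
[in] countbox.reciproc
  1/10
[in] countbox.scale x→-27/2
  -27/20
[in] countbox.quotient x→-52
  27/1040
[in] countbox.shrink x→-53
  55147/1040
[in] keep.jot p→/gripri/vebrump c→dili
  created
[in] countbox.reveal
  55147/1040

Answer: 55147/1040


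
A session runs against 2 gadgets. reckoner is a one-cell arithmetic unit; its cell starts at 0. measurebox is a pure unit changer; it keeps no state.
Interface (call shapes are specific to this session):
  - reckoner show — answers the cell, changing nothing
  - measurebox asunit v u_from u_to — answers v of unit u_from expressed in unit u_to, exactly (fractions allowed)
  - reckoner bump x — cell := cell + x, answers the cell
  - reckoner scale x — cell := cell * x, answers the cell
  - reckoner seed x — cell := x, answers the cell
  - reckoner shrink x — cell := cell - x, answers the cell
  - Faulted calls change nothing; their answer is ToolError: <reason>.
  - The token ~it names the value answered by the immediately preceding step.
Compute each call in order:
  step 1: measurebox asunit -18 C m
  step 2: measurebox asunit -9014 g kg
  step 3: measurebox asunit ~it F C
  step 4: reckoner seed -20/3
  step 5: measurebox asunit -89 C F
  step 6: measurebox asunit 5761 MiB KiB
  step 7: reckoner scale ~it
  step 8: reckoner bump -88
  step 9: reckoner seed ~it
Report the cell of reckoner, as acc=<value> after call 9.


Step: measurebox asunit[v→-18; u_from→C; u_to→m]
Result: ToolError: incompatible units
Step: measurebox asunit[v→-9014; u_from→g; u_to→kg]
Result: -4507/500
Step: measurebox asunit[v→~it; u_from→F; u_to→C]
Result: -20507/900
Step: reckoner seed[x→-20/3]
Result: -20/3
Step: measurebox asunit[v→-89; u_from→C; u_to→F]
Result: -641/5
Step: measurebox asunit[v→5761; u_from→MiB; u_to→KiB]
Result: 5899264
Step: reckoner scale[x→~it]
Result: -117985280/3
Step: reckoner bump[x→-88]
Result: -117985544/3
Step: reckoner seed[x→~it]
Result: -117985544/3

Answer: acc=-117985544/3


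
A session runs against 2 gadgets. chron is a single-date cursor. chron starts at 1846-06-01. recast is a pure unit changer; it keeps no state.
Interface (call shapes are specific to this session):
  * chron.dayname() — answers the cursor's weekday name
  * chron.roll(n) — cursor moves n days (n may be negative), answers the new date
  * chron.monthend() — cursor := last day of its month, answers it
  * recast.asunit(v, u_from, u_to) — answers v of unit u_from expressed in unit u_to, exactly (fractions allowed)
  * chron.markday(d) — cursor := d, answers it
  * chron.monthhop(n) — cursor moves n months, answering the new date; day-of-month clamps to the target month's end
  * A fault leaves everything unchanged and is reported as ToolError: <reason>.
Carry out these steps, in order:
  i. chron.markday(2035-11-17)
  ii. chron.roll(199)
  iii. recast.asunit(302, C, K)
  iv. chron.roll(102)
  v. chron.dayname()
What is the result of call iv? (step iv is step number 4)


Next I call chron.markday with 2035-11-17, which returns 2035-11-17.
Now I run chron.roll with 199, and observe 2036-06-03.
Using recast.asunit with 302, C, K, and observe 11503/20.
Calling chron.roll with 102, which returns 2036-09-13.
Using chron.dayname, and get Saturday.

Answer: 2036-09-13


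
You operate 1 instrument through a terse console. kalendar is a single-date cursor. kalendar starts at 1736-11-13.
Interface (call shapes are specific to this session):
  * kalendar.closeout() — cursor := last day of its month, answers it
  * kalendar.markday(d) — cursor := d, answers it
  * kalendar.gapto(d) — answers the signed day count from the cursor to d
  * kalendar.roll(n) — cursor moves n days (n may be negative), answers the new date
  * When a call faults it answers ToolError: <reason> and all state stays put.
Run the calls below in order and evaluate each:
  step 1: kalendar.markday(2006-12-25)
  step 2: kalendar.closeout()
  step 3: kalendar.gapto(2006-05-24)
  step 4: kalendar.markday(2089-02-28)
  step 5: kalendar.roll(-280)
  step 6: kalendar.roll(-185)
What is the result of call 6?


Answer: 2087-11-21

Derivation:
-> kalendar.markday(2006-12-25)
<- 2006-12-25
-> kalendar.closeout()
<- 2006-12-31
-> kalendar.gapto(2006-05-24)
<- -221
-> kalendar.markday(2089-02-28)
<- 2089-02-28
-> kalendar.roll(-280)
<- 2088-05-24
-> kalendar.roll(-185)
<- 2087-11-21


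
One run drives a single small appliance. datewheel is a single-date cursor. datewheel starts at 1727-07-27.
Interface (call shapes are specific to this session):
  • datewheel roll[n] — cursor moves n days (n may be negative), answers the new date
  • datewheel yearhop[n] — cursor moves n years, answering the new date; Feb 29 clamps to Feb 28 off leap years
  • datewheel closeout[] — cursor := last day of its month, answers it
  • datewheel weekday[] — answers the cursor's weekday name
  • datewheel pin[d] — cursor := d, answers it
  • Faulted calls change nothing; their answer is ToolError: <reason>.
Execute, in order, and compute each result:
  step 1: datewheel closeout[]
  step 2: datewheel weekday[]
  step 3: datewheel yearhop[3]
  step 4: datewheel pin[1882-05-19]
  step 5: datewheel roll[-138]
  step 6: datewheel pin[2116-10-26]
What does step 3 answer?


Answer: 1730-07-31

Derivation:
Do: datewheel closeout[]
See: 1727-07-31
Do: datewheel weekday[]
See: Thursday
Do: datewheel yearhop[n→3]
See: 1730-07-31
Do: datewheel pin[d→1882-05-19]
See: 1882-05-19
Do: datewheel roll[n→-138]
See: 1882-01-01
Do: datewheel pin[d→2116-10-26]
See: 2116-10-26


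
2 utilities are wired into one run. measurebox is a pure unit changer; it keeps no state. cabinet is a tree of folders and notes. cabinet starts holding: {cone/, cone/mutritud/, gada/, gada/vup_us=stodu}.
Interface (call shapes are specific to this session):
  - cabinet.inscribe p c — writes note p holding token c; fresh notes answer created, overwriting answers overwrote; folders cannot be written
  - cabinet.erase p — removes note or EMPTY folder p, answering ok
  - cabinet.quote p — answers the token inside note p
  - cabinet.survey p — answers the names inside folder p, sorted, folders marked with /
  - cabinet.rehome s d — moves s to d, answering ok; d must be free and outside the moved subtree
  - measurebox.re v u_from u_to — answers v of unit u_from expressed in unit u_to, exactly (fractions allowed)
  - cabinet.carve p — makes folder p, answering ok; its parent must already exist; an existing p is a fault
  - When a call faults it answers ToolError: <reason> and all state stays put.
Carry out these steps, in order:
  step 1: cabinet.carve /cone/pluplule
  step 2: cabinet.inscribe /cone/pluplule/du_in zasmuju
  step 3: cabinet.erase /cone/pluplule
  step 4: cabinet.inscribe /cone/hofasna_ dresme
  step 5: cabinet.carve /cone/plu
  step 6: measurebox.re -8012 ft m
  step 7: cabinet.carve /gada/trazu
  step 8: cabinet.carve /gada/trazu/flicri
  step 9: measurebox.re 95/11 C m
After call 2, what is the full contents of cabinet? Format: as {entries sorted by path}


Answer: {cone/, cone/mutritud/, cone/pluplule/, cone/pluplule/du_in=zasmuju, gada/, gada/vup_us=stodu}

Derivation:
// cabinet.carve(p→/cone/pluplule) : ok
// cabinet.inscribe(p→/cone/pluplule/du_in, c→zasmuju) : created
// cabinet.erase(p→/cone/pluplule) : ToolError: not empty
// cabinet.inscribe(p→/cone/hofasna_, c→dresme) : created
// cabinet.carve(p→/cone/plu) : ok
// measurebox.re(v→-8012, u_from→ft, u_to→m) : -1526286/625
// cabinet.carve(p→/gada/trazu) : ok
// cabinet.carve(p→/gada/trazu/flicri) : ok
// measurebox.re(v→95/11, u_from→C, u_to→m) : ToolError: incompatible units


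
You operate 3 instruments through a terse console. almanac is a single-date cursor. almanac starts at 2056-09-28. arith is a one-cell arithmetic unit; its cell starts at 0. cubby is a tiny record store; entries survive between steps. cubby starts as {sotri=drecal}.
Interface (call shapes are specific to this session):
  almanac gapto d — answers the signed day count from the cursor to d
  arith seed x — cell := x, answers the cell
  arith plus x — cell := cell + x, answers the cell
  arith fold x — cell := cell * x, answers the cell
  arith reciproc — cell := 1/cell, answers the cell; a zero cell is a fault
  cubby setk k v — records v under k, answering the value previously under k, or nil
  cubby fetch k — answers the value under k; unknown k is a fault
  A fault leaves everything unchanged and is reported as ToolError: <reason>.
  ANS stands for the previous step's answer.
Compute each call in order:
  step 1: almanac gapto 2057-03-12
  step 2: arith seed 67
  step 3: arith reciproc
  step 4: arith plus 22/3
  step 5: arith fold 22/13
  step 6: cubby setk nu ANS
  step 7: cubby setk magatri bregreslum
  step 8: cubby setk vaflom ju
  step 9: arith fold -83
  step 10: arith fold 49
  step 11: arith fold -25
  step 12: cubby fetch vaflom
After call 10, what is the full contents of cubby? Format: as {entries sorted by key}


I invoke almanac gapto using 2057-03-12, — result: 165.
Calling arith seed using 67, which returns 67.
Using arith reciproc(), and see 1/67.
Using arith plus using 22/3, and see 1477/201.
Then arith fold using 22/13, and observe 32494/2613.
Next I call cubby setk using nu, ANS, which returns nil.
Then cubby setk using magatri, bregreslum, and observe nil.
I invoke cubby setk using vaflom, ju, and get nil.
I use arith fold using -83, yielding -2697002/2613.
I invoke arith fold using 49, and get -132153098/2613.
Then arith fold using -25, → 3303827450/2613.
Calling cubby fetch using vaflom, and see ju.

Answer: {magatri=bregreslum, nu=32494/2613, sotri=drecal, vaflom=ju}


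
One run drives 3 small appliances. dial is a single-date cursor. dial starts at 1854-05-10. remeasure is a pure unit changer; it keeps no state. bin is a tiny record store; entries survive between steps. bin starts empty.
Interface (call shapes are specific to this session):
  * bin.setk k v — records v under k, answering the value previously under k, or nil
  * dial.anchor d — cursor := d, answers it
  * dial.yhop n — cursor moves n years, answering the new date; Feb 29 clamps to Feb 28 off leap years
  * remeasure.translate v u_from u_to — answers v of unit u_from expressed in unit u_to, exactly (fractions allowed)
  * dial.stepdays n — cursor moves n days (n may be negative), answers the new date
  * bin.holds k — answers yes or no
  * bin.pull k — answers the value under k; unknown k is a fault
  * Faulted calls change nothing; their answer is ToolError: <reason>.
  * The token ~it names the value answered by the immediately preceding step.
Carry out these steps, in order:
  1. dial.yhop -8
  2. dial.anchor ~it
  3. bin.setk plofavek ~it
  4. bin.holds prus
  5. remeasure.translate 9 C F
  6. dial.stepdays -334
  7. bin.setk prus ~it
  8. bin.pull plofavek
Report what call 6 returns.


CALL dial.yhop[n: -8]
RET  1846-05-10
CALL dial.anchor[d: ~it]
RET  1846-05-10
CALL bin.setk[k: plofavek; v: ~it]
RET  nil
CALL bin.holds[k: prus]
RET  no
CALL remeasure.translate[v: 9; u_from: C; u_to: F]
RET  241/5
CALL dial.stepdays[n: -334]
RET  1845-06-10
CALL bin.setk[k: prus; v: ~it]
RET  nil
CALL bin.pull[k: plofavek]
RET  1846-05-10

Answer: 1845-06-10


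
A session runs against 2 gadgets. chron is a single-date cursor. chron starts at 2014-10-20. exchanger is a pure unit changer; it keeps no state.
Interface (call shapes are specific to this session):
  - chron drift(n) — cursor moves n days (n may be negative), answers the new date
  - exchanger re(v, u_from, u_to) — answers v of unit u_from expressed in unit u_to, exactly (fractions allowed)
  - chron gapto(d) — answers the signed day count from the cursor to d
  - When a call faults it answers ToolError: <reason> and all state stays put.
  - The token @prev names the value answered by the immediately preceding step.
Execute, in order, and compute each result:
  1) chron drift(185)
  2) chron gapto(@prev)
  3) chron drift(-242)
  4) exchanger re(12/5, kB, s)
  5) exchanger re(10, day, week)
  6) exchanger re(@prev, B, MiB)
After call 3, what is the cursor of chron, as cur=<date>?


~$ chron drift 185
= 2015-04-23
~$ chron gapto @prev
= 0
~$ chron drift -242
= 2014-08-24
~$ exchanger re 12/5 kB s
= ToolError: incompatible units
~$ exchanger re 10 day week
= 10/7
~$ exchanger re @prev B MiB
= 5/3670016

Answer: cur=2014-08-24


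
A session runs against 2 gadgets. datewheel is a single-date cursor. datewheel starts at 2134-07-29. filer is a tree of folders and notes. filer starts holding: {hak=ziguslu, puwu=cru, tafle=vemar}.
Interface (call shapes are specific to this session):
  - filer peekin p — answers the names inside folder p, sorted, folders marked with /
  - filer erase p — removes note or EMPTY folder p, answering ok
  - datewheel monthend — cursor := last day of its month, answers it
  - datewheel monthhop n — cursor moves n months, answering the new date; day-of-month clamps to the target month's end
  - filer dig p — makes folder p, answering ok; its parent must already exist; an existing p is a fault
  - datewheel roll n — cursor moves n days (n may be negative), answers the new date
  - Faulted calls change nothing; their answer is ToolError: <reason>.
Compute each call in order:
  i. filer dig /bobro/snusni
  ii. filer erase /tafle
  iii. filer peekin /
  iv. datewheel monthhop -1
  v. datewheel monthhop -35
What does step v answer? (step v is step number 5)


Answer: 2131-07-29

Derivation:
% filer dig p='/bobro/snusni'
  ToolError: no parent
% filer erase p='/tafle'
  ok
% filer peekin p='/'
  [hak, puwu]
% datewheel monthhop n='-1'
  2134-06-29
% datewheel monthhop n='-35'
  2131-07-29
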